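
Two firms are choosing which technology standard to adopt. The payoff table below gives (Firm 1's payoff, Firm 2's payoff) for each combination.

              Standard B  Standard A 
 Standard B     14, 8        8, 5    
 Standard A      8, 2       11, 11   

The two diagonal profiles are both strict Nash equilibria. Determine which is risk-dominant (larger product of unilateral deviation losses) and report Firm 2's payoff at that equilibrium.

At both Standard B: Firm 1 loses 14 − 8 = 6 by deviating; Firm 2 loses 8 − 5 = 3. Product = 6·3 = 18.
At both Standard A: Firm 1 loses 11 − 8 = 3 by deviating; Firm 2 loses 11 − 2 = 9. Product = 3·9 = 27.
27 > 18, so both Standard A is risk-dominant. Firm 2's payoff there is 11.

11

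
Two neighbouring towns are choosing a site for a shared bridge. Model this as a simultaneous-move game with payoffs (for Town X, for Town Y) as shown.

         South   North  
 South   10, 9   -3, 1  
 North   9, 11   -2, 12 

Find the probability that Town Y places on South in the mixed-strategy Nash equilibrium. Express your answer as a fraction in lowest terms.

Town Y's mix q on South must make Town X indifferent between South and North.
Town X's payoff from South: 10q + (-3)(1−q). From North: 9q + (-2)(1−q).
Set equal: 1q = 1(1−q) → q = 1/2.

1/2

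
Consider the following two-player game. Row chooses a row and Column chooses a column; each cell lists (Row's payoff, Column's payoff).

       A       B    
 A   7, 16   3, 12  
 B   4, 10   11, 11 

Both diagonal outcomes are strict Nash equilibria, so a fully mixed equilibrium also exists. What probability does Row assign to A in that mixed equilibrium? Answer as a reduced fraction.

Row's mix p on A must make Column indifferent between A and B.
Column's payoff from A: 16p + 10(1−p). From B: 12p + 11(1−p).
Set equal: 4p = 1(1−p) → p = 1/5.

1/5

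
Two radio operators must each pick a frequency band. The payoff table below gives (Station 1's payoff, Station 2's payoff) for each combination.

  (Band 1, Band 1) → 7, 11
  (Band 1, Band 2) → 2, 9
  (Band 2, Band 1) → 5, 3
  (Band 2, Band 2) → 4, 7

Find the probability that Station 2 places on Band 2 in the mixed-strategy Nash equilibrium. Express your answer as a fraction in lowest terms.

Station 2's mix q on Band 1 must make Station 1 indifferent between Band 1 and Band 2.
Station 1's payoff from Band 1: 7q + 2(1−q). From Band 2: 5q + 4(1−q).
Set equal: 2q = 2(1−q) → q = 2/4 = 1/2.
Probability on Band 2 is 1 − 1/2 = 1/2.

1/2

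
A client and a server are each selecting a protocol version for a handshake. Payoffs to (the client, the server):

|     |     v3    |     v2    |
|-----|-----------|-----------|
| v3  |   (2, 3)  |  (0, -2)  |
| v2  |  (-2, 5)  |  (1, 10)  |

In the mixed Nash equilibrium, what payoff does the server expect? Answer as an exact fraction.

4

The client mixes with probability p on v3, chosen so the server is indifferent: 3p + 5(1−p) = (-2)p + 10(1−p) gives p = 1/2.
The server's expected payoff is 3·1/2 + 5·1/2 = 4.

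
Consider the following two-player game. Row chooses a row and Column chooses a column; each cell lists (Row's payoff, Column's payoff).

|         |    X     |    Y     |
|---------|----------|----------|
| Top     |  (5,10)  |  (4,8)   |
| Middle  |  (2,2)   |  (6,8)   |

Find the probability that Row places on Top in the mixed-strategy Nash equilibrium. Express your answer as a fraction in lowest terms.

Row's mix p on Top must make Column indifferent between X and Y.
Column's payoff from X: 10p + 2(1−p). From Y: 8p + 8(1−p).
Set equal: 2p = 6(1−p) → p = 6/8 = 3/4.

3/4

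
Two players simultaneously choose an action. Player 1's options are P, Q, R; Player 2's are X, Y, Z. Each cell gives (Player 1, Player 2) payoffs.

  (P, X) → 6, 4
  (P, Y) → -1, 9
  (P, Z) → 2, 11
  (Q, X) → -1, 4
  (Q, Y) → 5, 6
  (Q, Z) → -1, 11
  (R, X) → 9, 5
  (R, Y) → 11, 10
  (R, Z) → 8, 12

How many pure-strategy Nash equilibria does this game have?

(R, Z): Player 1 gets 8 (best alternative 2); Player 2 gets 12 (best alternative 10). Neither deviates — NE.
(Q, Y) is not a NE: Player 1 would switch to R (11 > 5).
No other cell survives both best-response checks, so there is 1 pure NE.

1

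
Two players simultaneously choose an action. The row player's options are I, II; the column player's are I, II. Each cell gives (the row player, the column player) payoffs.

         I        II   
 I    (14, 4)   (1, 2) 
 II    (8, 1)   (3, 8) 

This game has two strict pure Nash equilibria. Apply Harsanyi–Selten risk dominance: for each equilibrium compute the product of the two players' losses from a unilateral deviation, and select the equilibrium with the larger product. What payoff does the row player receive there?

At both I: the row player loses 14 − 8 = 6 by deviating; the column player loses 4 − 2 = 2. Product = 6·2 = 12.
At both II: the row player loses 3 − 1 = 2 by deviating; the column player loses 8 − 1 = 7. Product = 2·7 = 14.
14 > 12, so both II is risk-dominant. The row player's payoff there is 3.

3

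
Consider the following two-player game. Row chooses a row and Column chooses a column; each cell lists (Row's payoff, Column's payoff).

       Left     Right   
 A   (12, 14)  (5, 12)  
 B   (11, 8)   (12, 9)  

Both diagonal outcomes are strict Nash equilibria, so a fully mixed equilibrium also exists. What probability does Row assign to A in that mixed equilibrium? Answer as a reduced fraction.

Row's mix p on A must make Column indifferent between Left and Right.
Column's payoff from Left: 14p + 8(1−p). From Right: 12p + 9(1−p).
Set equal: 2p = 1(1−p) → p = 1/3.

1/3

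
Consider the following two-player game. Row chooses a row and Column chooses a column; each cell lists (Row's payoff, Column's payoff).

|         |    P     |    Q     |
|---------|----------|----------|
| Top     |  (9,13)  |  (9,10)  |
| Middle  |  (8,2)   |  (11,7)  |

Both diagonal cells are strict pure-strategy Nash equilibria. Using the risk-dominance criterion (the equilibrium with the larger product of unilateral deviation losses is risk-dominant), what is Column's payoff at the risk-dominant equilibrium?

7

At (Top, P): Row loses 9 − 8 = 1 by deviating; Column loses 13 − 10 = 3. Product = 1·3 = 3.
At (Middle, Q): Row loses 11 − 9 = 2 by deviating; Column loses 7 − 2 = 5. Product = 2·5 = 10.
10 > 3, so (Middle, Q) is risk-dominant. Column's payoff there is 7.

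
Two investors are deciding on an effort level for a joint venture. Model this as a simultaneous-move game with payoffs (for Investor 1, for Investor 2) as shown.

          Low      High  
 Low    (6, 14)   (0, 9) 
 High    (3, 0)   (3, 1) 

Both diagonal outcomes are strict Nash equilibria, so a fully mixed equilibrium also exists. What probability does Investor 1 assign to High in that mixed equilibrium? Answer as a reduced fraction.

Investor 1's mix p on Low must make Investor 2 indifferent between Low and High.
Investor 2's payoff from Low: 14p + 0(1−p). From High: 9p + 1(1−p).
Set equal: 5p = 1(1−p) → p = 1/6.
Probability on High is 1 − 1/6 = 5/6.

5/6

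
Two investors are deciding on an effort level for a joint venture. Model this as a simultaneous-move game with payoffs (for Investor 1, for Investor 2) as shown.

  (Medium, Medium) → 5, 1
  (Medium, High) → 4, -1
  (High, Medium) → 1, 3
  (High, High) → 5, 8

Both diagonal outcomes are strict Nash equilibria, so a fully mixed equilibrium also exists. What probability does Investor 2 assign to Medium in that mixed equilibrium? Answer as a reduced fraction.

1/5

Investor 2's mix q on Medium must make Investor 1 indifferent between Medium and High.
Investor 1's payoff from Medium: 5q + 4(1−q). From High: 1q + 5(1−q).
Set equal: 4q = 1(1−q) → q = 1/5.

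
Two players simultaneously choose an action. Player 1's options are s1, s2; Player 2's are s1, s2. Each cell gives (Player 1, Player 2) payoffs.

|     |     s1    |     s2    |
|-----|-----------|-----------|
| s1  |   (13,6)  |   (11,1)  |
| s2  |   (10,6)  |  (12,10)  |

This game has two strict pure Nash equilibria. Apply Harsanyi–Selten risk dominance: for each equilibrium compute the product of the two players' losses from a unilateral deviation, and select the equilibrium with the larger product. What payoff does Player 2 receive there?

At both s1: Player 1 loses 13 − 10 = 3 by deviating; Player 2 loses 6 − 1 = 5. Product = 3·5 = 15.
At both s2: Player 1 loses 12 − 11 = 1 by deviating; Player 2 loses 10 − 6 = 4. Product = 1·4 = 4.
15 > 4, so both s1 is risk-dominant. Player 2's payoff there is 6.

6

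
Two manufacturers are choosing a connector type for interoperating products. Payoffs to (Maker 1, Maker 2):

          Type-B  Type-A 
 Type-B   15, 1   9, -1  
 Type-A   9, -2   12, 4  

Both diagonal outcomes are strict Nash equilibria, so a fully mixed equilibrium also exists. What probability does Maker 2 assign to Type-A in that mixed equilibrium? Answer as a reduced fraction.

2/3

Maker 2's mix q on Type-B must make Maker 1 indifferent between Type-B and Type-A.
Maker 1's payoff from Type-B: 15q + 9(1−q). From Type-A: 9q + 12(1−q).
Set equal: 6q = 3(1−q) → q = 3/9 = 1/3.
Probability on Type-A is 1 − 1/3 = 2/3.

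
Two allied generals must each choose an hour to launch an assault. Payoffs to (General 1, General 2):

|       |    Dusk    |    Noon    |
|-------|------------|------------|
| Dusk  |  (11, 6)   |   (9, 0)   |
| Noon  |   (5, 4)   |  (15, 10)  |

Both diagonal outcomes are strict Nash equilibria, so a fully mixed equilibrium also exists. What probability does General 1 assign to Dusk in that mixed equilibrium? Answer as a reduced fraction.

1/2

General 1's mix p on Dusk must make General 2 indifferent between Dusk and Noon.
General 2's payoff from Dusk: 6p + 4(1−p). From Noon: 0p + 10(1−p).
Set equal: 6p = 6(1−p) → p = 6/12 = 1/2.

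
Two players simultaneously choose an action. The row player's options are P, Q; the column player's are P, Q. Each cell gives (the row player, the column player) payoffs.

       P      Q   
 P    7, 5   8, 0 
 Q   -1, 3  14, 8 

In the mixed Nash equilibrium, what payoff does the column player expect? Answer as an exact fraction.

The row player mixes with probability p on P, chosen so the column player is indifferent: 5p + 3(1−p) = 0p + 8(1−p) gives p = 1/2.
The column player's expected payoff is 5·1/2 + 3·1/2 = 4.

4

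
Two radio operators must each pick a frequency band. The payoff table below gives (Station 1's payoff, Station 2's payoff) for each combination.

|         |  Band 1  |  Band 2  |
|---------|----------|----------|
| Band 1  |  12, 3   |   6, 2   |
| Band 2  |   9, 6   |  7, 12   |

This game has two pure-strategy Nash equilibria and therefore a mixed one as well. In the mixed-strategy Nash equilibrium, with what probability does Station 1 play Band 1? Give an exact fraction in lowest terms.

Station 1's mix p on Band 1 must make Station 2 indifferent between Band 1 and Band 2.
Station 2's payoff from Band 1: 3p + 6(1−p). From Band 2: 2p + 12(1−p).
Set equal: 1p = 6(1−p) → p = 6/7.

6/7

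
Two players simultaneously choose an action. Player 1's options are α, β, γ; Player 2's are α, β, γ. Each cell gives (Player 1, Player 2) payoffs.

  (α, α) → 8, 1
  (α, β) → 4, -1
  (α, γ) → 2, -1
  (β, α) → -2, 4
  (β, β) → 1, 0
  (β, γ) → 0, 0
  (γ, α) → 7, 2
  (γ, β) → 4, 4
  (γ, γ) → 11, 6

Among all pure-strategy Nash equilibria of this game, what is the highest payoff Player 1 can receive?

Both α is a pure NE (Player 1: 8 ≥ 7; Player 2: 1 ≥ -1). Player 1 gets 8.
Both γ is a pure NE (Player 1: 11 ≥ 2; Player 2: 6 ≥ 4). Player 1 gets 11.
Every other cell has a profitable deviation for at least one player. Highest of {8, 11} is 11.

11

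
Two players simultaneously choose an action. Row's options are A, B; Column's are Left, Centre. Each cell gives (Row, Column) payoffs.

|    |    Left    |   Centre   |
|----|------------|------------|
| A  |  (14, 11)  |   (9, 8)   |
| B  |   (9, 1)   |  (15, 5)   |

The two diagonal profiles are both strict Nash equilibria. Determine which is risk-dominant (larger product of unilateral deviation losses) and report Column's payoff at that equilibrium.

5

At (A, Left): Row loses 14 − 9 = 5 by deviating; Column loses 11 − 8 = 3. Product = 5·3 = 15.
At (B, Centre): Row loses 15 − 9 = 6 by deviating; Column loses 5 − 1 = 4. Product = 6·4 = 24.
24 > 15, so (B, Centre) is risk-dominant. Column's payoff there is 5.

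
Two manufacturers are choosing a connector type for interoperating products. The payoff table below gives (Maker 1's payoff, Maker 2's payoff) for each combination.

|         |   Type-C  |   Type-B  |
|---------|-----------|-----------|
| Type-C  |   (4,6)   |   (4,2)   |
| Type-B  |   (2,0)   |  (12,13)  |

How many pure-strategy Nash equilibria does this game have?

2

Both Type-C: Maker 1 gets 4 (best alternative 2); Maker 2 gets 6 (best alternative 2). Neither deviates — NE.
Both Type-B: Maker 1 gets 12 (best alternative 4); Maker 2 gets 13 (best alternative 0). Neither deviates — NE.
(Type-B, Type-C) is not a NE: Maker 1 would switch to Type-C (4 > 2).
No other cell survives both best-response checks, so there are 2 pure NE.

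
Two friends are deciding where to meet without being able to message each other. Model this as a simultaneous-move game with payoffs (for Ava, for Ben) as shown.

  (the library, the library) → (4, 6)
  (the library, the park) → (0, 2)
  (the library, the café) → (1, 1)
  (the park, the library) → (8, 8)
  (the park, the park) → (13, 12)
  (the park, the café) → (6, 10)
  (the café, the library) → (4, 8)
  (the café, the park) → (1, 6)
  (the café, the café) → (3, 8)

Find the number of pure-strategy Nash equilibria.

1

Both the park: Ava gets 13 (best alternative 1); Ben gets 12 (best alternative 10). Neither deviates — NE.
Both the café is not a NE: Ava would switch to the park (6 > 3).
No other cell survives both best-response checks, so there is 1 pure NE.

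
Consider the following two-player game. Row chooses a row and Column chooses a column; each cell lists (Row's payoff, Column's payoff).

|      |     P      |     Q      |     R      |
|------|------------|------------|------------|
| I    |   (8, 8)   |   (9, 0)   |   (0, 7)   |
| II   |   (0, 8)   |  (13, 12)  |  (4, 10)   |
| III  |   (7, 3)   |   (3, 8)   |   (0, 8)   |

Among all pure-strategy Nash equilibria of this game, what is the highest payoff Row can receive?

(I, P) is a pure NE (Row: 8 ≥ 7; Column: 8 ≥ 7). Row gets 8.
(II, Q) is a pure NE (Row: 13 ≥ 9; Column: 12 ≥ 10). Row gets 13.
Every other cell has a profitable deviation for at least one player. Highest of {8, 13} is 13.

13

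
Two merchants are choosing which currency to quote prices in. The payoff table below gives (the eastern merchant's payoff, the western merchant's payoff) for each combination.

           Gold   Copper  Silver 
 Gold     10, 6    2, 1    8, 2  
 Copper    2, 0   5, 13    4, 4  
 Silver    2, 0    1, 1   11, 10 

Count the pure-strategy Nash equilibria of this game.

3

Both Gold: the eastern merchant gets 10 (best alternative 2); the western merchant gets 6 (best alternative 2). Neither deviates — NE.
Both Copper: the eastern merchant gets 5 (best alternative 2); the western merchant gets 13 (best alternative 4). Neither deviates — NE.
Both Silver: the eastern merchant gets 11 (best alternative 8); the western merchant gets 10 (best alternative 1). Neither deviates — NE.
(Copper, Gold) is not a NE: the eastern merchant would switch to Gold (10 > 2).
No other cell survives both best-response checks, so there are 3 pure NE.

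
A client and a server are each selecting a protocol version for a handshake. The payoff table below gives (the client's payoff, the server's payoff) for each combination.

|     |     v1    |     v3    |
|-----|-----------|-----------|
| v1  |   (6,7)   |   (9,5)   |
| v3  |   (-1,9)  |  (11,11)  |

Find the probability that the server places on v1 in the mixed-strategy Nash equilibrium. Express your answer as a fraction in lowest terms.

The server's mix q on v1 must make the client indifferent between v1 and v3.
The client's payoff from v1: 6q + 9(1−q). From v3: (-1)q + 11(1−q).
Set equal: 7q = 2(1−q) → q = 2/9.

2/9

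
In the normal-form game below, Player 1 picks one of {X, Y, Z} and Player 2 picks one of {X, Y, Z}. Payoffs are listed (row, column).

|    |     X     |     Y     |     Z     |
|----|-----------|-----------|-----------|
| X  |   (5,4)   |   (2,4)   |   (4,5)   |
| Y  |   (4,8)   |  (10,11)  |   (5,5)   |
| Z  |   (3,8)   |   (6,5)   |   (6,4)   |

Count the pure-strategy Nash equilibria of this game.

1

Both Y: Player 1 gets 10 (best alternative 6); Player 2 gets 11 (best alternative 8). Neither deviates — NE.
Both Z is not a NE: Player 2 would switch to X (8 > 4).
No other cell survives both best-response checks, so there is 1 pure NE.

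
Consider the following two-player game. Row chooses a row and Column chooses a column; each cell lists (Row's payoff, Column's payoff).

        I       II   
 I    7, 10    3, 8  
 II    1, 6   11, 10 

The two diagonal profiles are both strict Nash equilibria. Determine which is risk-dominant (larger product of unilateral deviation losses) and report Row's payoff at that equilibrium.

11

At both I: Row loses 7 − 1 = 6 by deviating; Column loses 10 − 8 = 2. Product = 6·2 = 12.
At both II: Row loses 11 − 3 = 8 by deviating; Column loses 10 − 6 = 4. Product = 8·4 = 32.
32 > 12, so both II is risk-dominant. Row's payoff there is 11.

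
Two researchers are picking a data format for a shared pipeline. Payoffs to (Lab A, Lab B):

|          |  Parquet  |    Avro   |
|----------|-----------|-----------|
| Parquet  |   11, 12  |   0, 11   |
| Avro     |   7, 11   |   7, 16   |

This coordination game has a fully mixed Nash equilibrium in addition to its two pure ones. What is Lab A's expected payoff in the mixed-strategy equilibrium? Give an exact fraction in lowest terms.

Lab B mixes with probability q on Parquet, chosen so Lab A is indifferent: 11q + 0(1−q) = 7q + 7(1−q) gives q = 7/11.
Lab A's expected payoff (from either row, since indifferent) is 11·7/11 + 0·4/11 = 7.

7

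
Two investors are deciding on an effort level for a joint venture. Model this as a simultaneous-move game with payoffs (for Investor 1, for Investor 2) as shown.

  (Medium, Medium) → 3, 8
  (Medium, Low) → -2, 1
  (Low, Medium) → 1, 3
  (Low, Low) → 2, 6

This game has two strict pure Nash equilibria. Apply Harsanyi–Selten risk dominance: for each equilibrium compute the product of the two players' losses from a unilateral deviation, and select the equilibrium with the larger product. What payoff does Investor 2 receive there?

8

At both Medium: Investor 1 loses 3 − 1 = 2 by deviating; Investor 2 loses 8 − 1 = 7. Product = 2·7 = 14.
At both Low: Investor 1 loses 2 − (-2) = 4 by deviating; Investor 2 loses 6 − 3 = 3. Product = 4·3 = 12.
14 > 12, so both Medium is risk-dominant. Investor 2's payoff there is 8.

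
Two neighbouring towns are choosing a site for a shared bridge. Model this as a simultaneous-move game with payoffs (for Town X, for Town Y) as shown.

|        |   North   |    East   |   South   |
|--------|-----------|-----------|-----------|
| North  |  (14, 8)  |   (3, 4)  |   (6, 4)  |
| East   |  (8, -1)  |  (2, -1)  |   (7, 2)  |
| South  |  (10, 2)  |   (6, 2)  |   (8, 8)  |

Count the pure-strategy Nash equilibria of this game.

2

Both North: Town X gets 14 (best alternative 10); Town Y gets 8 (best alternative 4). Neither deviates — NE.
Both South: Town X gets 8 (best alternative 7); Town Y gets 8 (best alternative 2). Neither deviates — NE.
Both East is not a NE: Town X would switch to South (6 > 2).
No other cell survives both best-response checks, so there are 2 pure NE.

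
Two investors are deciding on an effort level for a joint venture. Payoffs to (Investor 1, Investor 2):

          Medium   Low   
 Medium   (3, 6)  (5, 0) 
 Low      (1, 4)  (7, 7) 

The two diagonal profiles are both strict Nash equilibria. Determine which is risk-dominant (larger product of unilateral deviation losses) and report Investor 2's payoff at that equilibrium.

6

At both Medium: Investor 1 loses 3 − 1 = 2 by deviating; Investor 2 loses 6 − 0 = 6. Product = 2·6 = 12.
At both Low: Investor 1 loses 7 − 5 = 2 by deviating; Investor 2 loses 7 − 4 = 3. Product = 2·3 = 6.
12 > 6, so both Medium is risk-dominant. Investor 2's payoff there is 6.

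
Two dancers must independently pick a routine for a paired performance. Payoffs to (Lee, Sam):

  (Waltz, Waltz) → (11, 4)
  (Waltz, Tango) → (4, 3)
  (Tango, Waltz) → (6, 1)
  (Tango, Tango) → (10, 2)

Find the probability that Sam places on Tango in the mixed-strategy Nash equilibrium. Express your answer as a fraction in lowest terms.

Sam's mix q on Waltz must make Lee indifferent between Waltz and Tango.
Lee's payoff from Waltz: 11q + 4(1−q). From Tango: 6q + 10(1−q).
Set equal: 5q = 6(1−q) → q = 6/11.
Probability on Tango is 1 − 6/11 = 5/11.

5/11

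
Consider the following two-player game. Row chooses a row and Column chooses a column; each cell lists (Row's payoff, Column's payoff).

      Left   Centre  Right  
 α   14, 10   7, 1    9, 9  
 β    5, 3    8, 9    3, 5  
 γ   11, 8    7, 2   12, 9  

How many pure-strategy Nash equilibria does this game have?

(α, Left): Row gets 14 (best alternative 11); Column gets 10 (best alternative 9). Neither deviates — NE.
(β, Centre): Row gets 8 (best alternative 7); Column gets 9 (best alternative 5). Neither deviates — NE.
(γ, Right): Row gets 12 (best alternative 9); Column gets 9 (best alternative 8). Neither deviates — NE.
(β, Left) is not a NE: Row would switch to α (14 > 5).
No other cell survives both best-response checks, so there are 3 pure NE.

3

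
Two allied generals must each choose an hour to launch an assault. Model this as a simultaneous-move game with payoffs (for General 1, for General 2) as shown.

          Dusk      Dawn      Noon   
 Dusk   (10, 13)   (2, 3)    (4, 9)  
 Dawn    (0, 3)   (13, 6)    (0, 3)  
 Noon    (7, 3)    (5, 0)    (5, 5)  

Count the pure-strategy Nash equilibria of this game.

3

Both Dusk: General 1 gets 10 (best alternative 7); General 2 gets 13 (best alternative 9). Neither deviates — NE.
Both Dawn: General 1 gets 13 (best alternative 5); General 2 gets 6 (best alternative 3). Neither deviates — NE.
Both Noon: General 1 gets 5 (best alternative 4); General 2 gets 5 (best alternative 3). Neither deviates — NE.
(Dawn, Noon) is not a NE: General 1 would switch to Noon (5 > 0).
No other cell survives both best-response checks, so there are 3 pure NE.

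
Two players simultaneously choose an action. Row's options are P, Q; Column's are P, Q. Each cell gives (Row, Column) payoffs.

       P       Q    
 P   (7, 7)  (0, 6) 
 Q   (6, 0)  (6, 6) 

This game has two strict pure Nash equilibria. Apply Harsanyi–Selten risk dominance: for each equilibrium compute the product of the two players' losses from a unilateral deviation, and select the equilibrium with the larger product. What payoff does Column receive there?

6

At both P: Row loses 7 − 6 = 1 by deviating; Column loses 7 − 6 = 1. Product = 1·1 = 1.
At both Q: Row loses 6 − 0 = 6 by deviating; Column loses 6 − 0 = 6. Product = 6·6 = 36.
36 > 1, so both Q is risk-dominant. Column's payoff there is 6.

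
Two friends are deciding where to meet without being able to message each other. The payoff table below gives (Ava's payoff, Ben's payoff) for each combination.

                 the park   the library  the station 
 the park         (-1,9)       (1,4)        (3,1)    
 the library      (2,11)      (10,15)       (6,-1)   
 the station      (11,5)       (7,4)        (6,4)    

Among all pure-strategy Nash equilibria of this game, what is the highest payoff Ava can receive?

11

Both the library is a pure NE (Ava: 10 ≥ 7; Ben: 15 ≥ 11). Ava gets 10.
(the station, the park) is a pure NE (Ava: 11 ≥ 2; Ben: 5 ≥ 4). Ava gets 11.
Every other cell has a profitable deviation for at least one player. Highest of {10, 11} is 11.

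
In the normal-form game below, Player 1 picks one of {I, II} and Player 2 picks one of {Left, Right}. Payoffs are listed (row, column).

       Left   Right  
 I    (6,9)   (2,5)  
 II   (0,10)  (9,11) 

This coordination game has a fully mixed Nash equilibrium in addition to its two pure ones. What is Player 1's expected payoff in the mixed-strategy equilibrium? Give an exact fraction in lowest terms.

54/13

Player 2 mixes with probability q on Left, chosen so Player 1 is indifferent: 6q + 2(1−q) = 0q + 9(1−q) gives q = 7/13.
Player 1's expected payoff (from either row, since indifferent) is 6·7/13 + 2·6/13 = 54/13.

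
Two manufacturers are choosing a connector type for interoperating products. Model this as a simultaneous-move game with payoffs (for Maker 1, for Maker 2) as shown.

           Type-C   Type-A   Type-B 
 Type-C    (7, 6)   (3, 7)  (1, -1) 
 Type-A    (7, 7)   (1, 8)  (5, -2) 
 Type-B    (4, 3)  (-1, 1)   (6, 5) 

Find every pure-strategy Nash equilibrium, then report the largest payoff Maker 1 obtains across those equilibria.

6

(Type-C, Type-A) is a pure NE (Maker 1: 3 ≥ 1; Maker 2: 7 ≥ 6). Maker 1 gets 3.
Both Type-B is a pure NE (Maker 1: 6 ≥ 5; Maker 2: 5 ≥ 3). Maker 1 gets 6.
Every other cell has a profitable deviation for at least one player. Highest of {3, 6} is 6.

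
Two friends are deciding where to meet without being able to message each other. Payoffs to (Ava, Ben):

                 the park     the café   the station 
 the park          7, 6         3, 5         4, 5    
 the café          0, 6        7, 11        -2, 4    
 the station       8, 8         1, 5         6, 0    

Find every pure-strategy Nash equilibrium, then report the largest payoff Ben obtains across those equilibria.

11

Both the café is a pure NE (Ava: 7 ≥ 3; Ben: 11 ≥ 6). Ben gets 11.
(the station, the park) is a pure NE (Ava: 8 ≥ 7; Ben: 8 ≥ 5). Ben gets 8.
Every other cell has a profitable deviation for at least one player. Highest of {11, 8} is 11.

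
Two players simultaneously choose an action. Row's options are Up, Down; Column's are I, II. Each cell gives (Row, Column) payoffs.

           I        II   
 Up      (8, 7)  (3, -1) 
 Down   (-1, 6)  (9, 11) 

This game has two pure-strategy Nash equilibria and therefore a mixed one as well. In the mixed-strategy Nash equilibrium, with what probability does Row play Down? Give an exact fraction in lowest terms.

8/13

Row's mix p on Up must make Column indifferent between I and II.
Column's payoff from I: 7p + 6(1−p). From II: (-1)p + 11(1−p).
Set equal: 8p = 5(1−p) → p = 5/13.
Probability on Down is 1 − 5/13 = 8/13.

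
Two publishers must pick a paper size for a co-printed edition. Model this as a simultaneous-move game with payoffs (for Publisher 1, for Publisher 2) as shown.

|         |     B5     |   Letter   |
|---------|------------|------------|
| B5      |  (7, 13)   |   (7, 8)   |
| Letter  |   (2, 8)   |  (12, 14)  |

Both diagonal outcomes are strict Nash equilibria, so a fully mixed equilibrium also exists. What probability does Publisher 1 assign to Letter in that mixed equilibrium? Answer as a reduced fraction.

5/11

Publisher 1's mix p on B5 must make Publisher 2 indifferent between B5 and Letter.
Publisher 2's payoff from B5: 13p + 8(1−p). From Letter: 8p + 14(1−p).
Set equal: 5p = 6(1−p) → p = 6/11.
Probability on Letter is 1 − 6/11 = 5/11.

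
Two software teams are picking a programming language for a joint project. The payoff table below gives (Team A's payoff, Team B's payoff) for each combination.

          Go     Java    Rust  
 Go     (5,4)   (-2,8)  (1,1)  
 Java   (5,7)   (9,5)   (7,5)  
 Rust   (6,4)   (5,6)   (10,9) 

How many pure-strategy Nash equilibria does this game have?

1

Both Rust: Team A gets 10 (best alternative 7); Team B gets 9 (best alternative 6). Neither deviates — NE.
Both Go is not a NE: Team A would switch to Rust (6 > 5).
No other cell survives both best-response checks, so there is 1 pure NE.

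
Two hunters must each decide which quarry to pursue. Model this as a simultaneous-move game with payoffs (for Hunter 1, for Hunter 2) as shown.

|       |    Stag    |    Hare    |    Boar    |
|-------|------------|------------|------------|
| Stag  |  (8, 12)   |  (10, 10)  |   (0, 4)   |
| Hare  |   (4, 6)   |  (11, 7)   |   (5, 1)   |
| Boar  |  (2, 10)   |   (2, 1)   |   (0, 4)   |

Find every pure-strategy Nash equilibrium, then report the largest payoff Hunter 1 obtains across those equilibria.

Both Stag is a pure NE (Hunter 1: 8 ≥ 4; Hunter 2: 12 ≥ 10). Hunter 1 gets 8.
Both Hare is a pure NE (Hunter 1: 11 ≥ 10; Hunter 2: 7 ≥ 6). Hunter 1 gets 11.
Every other cell has a profitable deviation for at least one player. Highest of {8, 11} is 11.

11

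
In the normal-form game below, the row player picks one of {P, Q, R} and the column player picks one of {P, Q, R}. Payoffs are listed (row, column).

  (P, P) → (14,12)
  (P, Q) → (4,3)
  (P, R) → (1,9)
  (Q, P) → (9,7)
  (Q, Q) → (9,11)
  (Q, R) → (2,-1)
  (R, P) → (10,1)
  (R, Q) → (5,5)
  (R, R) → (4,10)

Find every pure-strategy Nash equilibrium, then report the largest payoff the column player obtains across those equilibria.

12

Both P is a pure NE (the row player: 14 ≥ 10; the column player: 12 ≥ 9). The column player gets 12.
Both Q is a pure NE (the row player: 9 ≥ 5; the column player: 11 ≥ 7). The column player gets 11.
Both R is a pure NE (the row player: 4 ≥ 2; the column player: 10 ≥ 5). The column player gets 10.
Every other cell has a profitable deviation for at least one player. Highest of {12, 11, 10} is 12.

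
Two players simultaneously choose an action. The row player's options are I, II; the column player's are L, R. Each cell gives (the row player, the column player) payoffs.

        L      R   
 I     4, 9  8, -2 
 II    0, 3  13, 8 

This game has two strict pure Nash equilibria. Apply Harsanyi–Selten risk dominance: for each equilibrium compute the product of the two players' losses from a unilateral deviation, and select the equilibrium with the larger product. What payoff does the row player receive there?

At (I, L): the row player loses 4 − 0 = 4 by deviating; the column player loses 9 − (-2) = 11. Product = 4·11 = 44.
At (II, R): the row player loses 13 − 8 = 5 by deviating; the column player loses 8 − 3 = 5. Product = 5·5 = 25.
44 > 25, so (I, L) is risk-dominant. The row player's payoff there is 4.

4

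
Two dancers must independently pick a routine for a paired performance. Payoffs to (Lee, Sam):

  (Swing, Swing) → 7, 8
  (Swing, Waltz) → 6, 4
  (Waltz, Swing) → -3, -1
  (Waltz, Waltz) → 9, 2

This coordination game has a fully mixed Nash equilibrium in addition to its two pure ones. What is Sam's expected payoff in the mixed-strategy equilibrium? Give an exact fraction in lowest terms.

Lee mixes with probability p on Swing, chosen so Sam is indifferent: 8p + (-1)(1−p) = 4p + 2(1−p) gives p = 3/7.
Sam's expected payoff is 8·3/7 + (-1)·4/7 = 20/7.

20/7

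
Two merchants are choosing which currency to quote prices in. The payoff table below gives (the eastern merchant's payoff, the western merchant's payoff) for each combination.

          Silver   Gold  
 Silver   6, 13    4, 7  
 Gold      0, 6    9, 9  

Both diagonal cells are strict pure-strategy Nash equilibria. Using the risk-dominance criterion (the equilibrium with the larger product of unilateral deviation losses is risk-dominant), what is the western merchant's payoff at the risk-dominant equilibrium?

13

At both Silver: the eastern merchant loses 6 − 0 = 6 by deviating; the western merchant loses 13 − 7 = 6. Product = 6·6 = 36.
At both Gold: the eastern merchant loses 9 − 4 = 5 by deviating; the western merchant loses 9 − 6 = 3. Product = 5·3 = 15.
36 > 15, so both Silver is risk-dominant. The western merchant's payoff there is 13.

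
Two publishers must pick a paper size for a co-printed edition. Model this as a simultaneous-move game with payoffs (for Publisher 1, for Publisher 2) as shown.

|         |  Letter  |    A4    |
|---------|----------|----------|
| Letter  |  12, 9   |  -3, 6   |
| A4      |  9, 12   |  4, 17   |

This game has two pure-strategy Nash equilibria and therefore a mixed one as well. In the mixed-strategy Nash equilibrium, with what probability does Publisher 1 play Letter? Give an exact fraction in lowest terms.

Publisher 1's mix p on Letter must make Publisher 2 indifferent between Letter and A4.
Publisher 2's payoff from Letter: 9p + 12(1−p). From A4: 6p + 17(1−p).
Set equal: 3p = 5(1−p) → p = 5/8.

5/8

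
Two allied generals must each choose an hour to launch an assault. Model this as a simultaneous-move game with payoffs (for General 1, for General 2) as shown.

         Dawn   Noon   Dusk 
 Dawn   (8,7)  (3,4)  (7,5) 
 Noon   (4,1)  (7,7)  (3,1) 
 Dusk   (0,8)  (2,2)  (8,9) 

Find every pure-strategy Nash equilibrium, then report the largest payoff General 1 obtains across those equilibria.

8

Both Dawn is a pure NE (General 1: 8 ≥ 4; General 2: 7 ≥ 5). General 1 gets 8.
Both Noon is a pure NE (General 1: 7 ≥ 3; General 2: 7 ≥ 1). General 1 gets 7.
Both Dusk is a pure NE (General 1: 8 ≥ 7; General 2: 9 ≥ 8). General 1 gets 8.
Every other cell has a profitable deviation for at least one player. Highest of {8, 7, 8} is 8.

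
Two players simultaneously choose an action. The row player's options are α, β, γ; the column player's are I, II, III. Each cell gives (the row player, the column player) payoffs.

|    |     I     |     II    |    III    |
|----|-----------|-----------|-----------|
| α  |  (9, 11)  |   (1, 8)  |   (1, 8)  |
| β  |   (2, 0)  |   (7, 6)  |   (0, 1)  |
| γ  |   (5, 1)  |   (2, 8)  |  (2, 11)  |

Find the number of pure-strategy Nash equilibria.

(α, I): the row player gets 9 (best alternative 5); the column player gets 11 (best alternative 8). Neither deviates — NE.
(β, II): the row player gets 7 (best alternative 2); the column player gets 6 (best alternative 1). Neither deviates — NE.
(γ, III): the row player gets 2 (best alternative 1); the column player gets 11 (best alternative 8). Neither deviates — NE.
(γ, I) is not a NE: the row player would switch to α (9 > 5).
No other cell survives both best-response checks, so there are 3 pure NE.

3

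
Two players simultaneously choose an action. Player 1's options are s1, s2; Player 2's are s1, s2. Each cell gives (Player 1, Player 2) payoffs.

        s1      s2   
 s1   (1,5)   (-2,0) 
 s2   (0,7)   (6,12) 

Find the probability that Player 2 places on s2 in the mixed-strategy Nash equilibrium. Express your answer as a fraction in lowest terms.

1/9

Player 2's mix q on s1 must make Player 1 indifferent between s1 and s2.
Player 1's payoff from s1: 1q + (-2)(1−q). From s2: 0q + 6(1−q).
Set equal: 1q = 8(1−q) → q = 8/9.
Probability on s2 is 1 − 8/9 = 1/9.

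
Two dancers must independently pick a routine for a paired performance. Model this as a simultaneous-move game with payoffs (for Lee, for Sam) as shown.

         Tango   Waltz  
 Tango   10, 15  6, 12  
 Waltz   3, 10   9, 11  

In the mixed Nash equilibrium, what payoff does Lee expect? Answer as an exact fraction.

Sam mixes with probability q on Tango, chosen so Lee is indifferent: 10q + 6(1−q) = 3q + 9(1−q) gives q = 3/10.
Lee's expected payoff (from either row, since indifferent) is 10·3/10 + 6·7/10 = 36/5.

36/5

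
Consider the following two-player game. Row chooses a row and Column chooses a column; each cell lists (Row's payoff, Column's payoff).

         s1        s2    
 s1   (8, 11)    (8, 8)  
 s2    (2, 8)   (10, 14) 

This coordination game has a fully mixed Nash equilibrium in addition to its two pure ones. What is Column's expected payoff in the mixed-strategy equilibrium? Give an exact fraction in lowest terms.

10

Row mixes with probability p on s1, chosen so Column is indifferent: 11p + 8(1−p) = 8p + 14(1−p) gives p = 2/3.
Column's expected payoff is 11·2/3 + 8·1/3 = 10.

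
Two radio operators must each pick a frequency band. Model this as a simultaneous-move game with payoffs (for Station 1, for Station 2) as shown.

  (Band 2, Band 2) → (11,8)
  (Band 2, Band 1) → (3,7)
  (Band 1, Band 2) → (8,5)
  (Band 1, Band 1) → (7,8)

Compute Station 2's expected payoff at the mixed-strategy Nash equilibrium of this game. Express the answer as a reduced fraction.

29/4

Station 1 mixes with probability p on Band 2, chosen so Station 2 is indifferent: 8p + 5(1−p) = 7p + 8(1−p) gives p = 3/4.
Station 2's expected payoff is 8·3/4 + 5·1/4 = 29/4.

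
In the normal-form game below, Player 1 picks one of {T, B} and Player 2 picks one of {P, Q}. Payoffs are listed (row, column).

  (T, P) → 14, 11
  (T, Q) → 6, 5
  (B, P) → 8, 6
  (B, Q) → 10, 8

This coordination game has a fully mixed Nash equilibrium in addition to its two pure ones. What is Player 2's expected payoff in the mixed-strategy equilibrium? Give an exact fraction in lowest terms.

Player 1 mixes with probability p on T, chosen so Player 2 is indifferent: 11p + 6(1−p) = 5p + 8(1−p) gives p = 1/4.
Player 2's expected payoff is 11·1/4 + 6·3/4 = 29/4.

29/4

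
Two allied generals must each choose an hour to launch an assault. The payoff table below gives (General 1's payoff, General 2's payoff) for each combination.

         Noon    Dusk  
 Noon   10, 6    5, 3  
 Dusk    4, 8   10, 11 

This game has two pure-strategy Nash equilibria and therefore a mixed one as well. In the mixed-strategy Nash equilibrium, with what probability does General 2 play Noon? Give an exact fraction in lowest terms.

5/11

General 2's mix q on Noon must make General 1 indifferent between Noon and Dusk.
General 1's payoff from Noon: 10q + 5(1−q). From Dusk: 4q + 10(1−q).
Set equal: 6q = 5(1−q) → q = 5/11.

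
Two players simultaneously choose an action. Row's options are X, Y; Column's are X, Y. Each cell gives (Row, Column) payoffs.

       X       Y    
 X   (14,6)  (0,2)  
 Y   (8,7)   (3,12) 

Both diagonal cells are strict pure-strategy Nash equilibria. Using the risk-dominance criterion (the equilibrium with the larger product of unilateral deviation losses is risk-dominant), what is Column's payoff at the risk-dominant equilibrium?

At both X: Row loses 14 − 8 = 6 by deviating; Column loses 6 − 2 = 4. Product = 6·4 = 24.
At both Y: Row loses 3 − 0 = 3 by deviating; Column loses 12 − 7 = 5. Product = 3·5 = 15.
24 > 15, so both X is risk-dominant. Column's payoff there is 6.

6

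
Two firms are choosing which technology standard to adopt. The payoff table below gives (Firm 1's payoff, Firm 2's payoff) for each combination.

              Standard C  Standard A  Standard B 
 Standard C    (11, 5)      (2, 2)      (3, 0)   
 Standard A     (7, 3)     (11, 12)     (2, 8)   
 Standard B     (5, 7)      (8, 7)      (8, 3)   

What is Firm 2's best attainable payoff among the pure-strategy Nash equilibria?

12

Both Standard C is a pure NE (Firm 1: 11 ≥ 7; Firm 2: 5 ≥ 2). Firm 2 gets 5.
Both Standard A is a pure NE (Firm 1: 11 ≥ 8; Firm 2: 12 ≥ 8). Firm 2 gets 12.
Every other cell has a profitable deviation for at least one player. Highest of {5, 12} is 12.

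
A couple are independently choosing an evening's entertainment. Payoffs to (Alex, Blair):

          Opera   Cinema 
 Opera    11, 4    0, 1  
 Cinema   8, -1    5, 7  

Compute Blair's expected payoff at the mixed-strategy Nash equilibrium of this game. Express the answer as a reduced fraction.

29/11

Alex mixes with probability p on Opera, chosen so Blair is indifferent: 4p + (-1)(1−p) = 1p + 7(1−p) gives p = 8/11.
Blair's expected payoff is 4·8/11 + (-1)·3/11 = 29/11.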